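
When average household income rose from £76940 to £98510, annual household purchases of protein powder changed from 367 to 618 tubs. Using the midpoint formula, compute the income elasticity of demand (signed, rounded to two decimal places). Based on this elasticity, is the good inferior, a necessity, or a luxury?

%ΔQ = (618 − 367)/[( 367 + 618)/2] = 251/492.5 = 0.509644…
%ΔIncome = (98510 − 76940)/[( 76940 + 98510)/2] = 21570/87725 = 0.245882…
E_income = (251/492.5) / (21570/87725) = 2.0727…
E_income > 1 ⇒ normal good, luxury.

2.07; luxury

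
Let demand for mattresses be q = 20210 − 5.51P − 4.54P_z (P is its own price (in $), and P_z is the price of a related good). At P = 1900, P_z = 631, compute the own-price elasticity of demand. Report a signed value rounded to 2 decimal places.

At the given values, q = 20210 − 5.51(1900) − 4.54(631) = 6876.26.
∂q/∂P = −5.51.
E = (-5.51) × (1900/6876.26) = -1.5224…

-1.52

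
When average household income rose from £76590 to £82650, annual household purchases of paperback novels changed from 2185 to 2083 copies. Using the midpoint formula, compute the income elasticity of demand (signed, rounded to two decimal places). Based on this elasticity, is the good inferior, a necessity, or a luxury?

%ΔQ = (2083 − 2185)/[( 2185 + 2083)/2] = -102/2134 = -0.047797…
%ΔIncome = (82650 − 76590)/[( 76590 + 82650)/2] = 6060/79620 = 0.076111…
E_income = (-102/2134) / (6060/79620) = -0.6279…
E_income < 0 ⇒ inferior good.

-0.63; inferior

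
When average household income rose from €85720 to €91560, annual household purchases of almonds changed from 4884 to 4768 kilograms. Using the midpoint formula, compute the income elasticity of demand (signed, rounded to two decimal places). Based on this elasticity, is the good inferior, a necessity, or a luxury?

%ΔQ = (4768 − 4884)/[( 4884 + 4768)/2] = -116/4826 = -0.024036…
%ΔIncome = (91560 − 85720)/[( 85720 + 91560)/2] = 5840/88640 = 0.065884…
E_income = (-116/4826) / (5840/88640) = -0.3648…
E_income < 0 ⇒ inferior good.

-0.36; inferior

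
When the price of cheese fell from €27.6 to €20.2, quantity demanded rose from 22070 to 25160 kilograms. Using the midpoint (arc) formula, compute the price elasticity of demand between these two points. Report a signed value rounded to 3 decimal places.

%ΔQ = (25160 − 22070) / [(22070 + 25160)/2] = 3090/23615 = 0.130849…
%ΔP = (20.2 − 27.6) / [(27.6 + 20.2)/2] = -7.4/23.9 = -0.309623…
Arc Ed = %ΔQ / %ΔP = (3090/23615) / (-7.4/23.9) = -0.42260…

-0.423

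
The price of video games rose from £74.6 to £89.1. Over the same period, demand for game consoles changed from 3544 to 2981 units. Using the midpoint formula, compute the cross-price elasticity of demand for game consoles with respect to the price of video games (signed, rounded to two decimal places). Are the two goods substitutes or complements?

-0.97; complements

%ΔQ_{game consoles} = (2981 − 3544)/avg = -563/3262.5 = -0.172567…
%ΔP_{video games} = (89.1 − 74.6)/avg = 14.5/81.85 = 0.177153…
E_cross = (-563/3262.5) / (14.5/81.85) = -0.9741…
E_cross < 0 ⇒ the goods are complements.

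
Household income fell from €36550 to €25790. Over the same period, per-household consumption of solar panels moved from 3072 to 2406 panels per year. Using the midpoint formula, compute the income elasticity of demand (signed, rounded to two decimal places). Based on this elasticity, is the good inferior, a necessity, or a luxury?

0.70; necessity

%ΔQ = (2406 − 3072)/[( 3072 + 2406)/2] = -666/2739 = -0.243154…
%ΔIncome = (25790 − 36550)/[( 36550 + 25790)/2] = -10760/31170 = -0.345203…
E_income = (-666/2739) / (-10760/31170) = 0.7043…
0 < E_income < 1 ⇒ normal good, necessity.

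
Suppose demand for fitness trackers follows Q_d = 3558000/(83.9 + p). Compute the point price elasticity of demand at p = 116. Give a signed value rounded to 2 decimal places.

-0.58

dQ_d/dp = −3558000/(83.9 + p)² = -89.039. At p = 116, Q_d = 17798.9.
Ed = (dQ_d/dp)·(p/Q_d) = (-89.039) × (116/17798.9) = -0.5802…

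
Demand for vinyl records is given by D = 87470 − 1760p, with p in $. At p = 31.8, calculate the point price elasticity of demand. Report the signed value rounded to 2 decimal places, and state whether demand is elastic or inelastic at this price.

-1.78; elastic

dD/dp = −1760. At p = 31.8, D = 87470 − 1760(31.8) = 31502.
Ed = (dD/dp)·(p/D) = −1760 × (31.8/31502) = -1.7766…
|Ed| = 1.78 > 1, so demand is elastic.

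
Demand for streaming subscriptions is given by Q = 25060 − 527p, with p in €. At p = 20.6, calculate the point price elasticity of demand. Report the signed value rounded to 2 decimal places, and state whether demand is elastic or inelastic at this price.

-0.76; inelastic

dQ/dp = −527. At p = 20.6, Q = 25060 − 527(20.6) = 14203.8.
Ed = (dQ/dp)·(p/Q) = −527 × (20.6/14203.8) = -0.7643…
|Ed| = 0.76 < 1, so demand is inelastic.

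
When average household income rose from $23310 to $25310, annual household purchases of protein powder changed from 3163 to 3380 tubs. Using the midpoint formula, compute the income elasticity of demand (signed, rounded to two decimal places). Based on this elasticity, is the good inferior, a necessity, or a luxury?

0.81; necessity

%ΔQ = (3380 − 3163)/[( 3163 + 3380)/2] = 217/3271.5 = 0.066330…
%ΔIncome = (25310 − 23310)/[( 23310 + 25310)/2] = 2000/24310 = 0.082270…
E_income = (217/3271.5) / (2000/24310) = 0.8062…
0 < E_income < 1 ⇒ normal good, necessity.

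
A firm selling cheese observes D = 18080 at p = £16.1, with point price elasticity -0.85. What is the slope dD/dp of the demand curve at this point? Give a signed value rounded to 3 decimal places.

Ed = (dD/dp)·(p/D) ⇒ dD/dp = Ed·D/p = (-0.85)·18080/16.1 = -954.53416…

-954.534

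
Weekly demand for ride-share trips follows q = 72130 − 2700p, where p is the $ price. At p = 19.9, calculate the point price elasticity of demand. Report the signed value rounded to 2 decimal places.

dq/dp = −2700. At p = 19.9, q = 72130 − 2700(19.9) = 18400.
Ed = (dq/dp)·(p/q) = −2700 × (19.9/18400) = -2.9201…

-2.92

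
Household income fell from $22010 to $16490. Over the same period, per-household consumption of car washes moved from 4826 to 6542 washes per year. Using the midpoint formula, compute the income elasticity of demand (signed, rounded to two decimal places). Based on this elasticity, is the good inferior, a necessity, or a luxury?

%ΔQ = (6542 − 4826)/[( 4826 + 6542)/2] = 1716/5684 = 0.301900…
%ΔIncome = (16490 − 22010)/[( 22010 + 16490)/2] = -5520/19250 = -0.286753…
E_income = (1716/5684) / (-5520/19250) = -1.0528…
E_income < 0 ⇒ inferior good.

-1.05; inferior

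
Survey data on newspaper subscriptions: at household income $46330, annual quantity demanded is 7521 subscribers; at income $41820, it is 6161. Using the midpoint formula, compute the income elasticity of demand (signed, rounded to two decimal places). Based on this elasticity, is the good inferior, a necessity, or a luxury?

1.94; luxury

%ΔQ = (6161 − 7521)/[( 7521 + 6161)/2] = -1360/6841 = -0.198801…
%ΔIncome = (41820 − 46330)/[( 46330 + 41820)/2] = -4510/44075 = -0.102325…
E_income = (-1360/6841) / (-4510/44075) = 1.9428…
E_income > 1 ⇒ normal good, luxury.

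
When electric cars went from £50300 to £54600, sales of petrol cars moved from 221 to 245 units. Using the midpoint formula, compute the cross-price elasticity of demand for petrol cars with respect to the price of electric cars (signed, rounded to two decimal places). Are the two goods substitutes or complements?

%ΔQ_{petrol cars} = (245 − 221)/avg = 24/233 = 0.103004…
%ΔP_{electric cars} = (54600 − 50300)/avg = 4300/52450 = 0.081982…
E_cross = (24/233) / (4300/52450) = 1.2564…
E_cross > 0 ⇒ the goods are substitutes.

1.26; substitutes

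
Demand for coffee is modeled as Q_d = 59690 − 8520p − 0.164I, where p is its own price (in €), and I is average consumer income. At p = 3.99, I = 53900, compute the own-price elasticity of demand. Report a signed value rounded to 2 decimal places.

-2.02

At the given values, Q_d = 59690 − 8520(3.99) − 0.164(53900) = 16855.6.
∂Q_d/∂p = −8520.
E = (-8520) × (3.99/16855.6) = -2.0168…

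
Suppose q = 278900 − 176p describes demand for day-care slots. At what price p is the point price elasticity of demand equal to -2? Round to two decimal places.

1056.44

Ed = −176p/(278900 − 176p). Set this equal to -2:
176p = 2·(278900 − 176p) ⇒ 176p(1 + 2) = 2·278900
p = 2·278900 / (176·3) = 1056.4393…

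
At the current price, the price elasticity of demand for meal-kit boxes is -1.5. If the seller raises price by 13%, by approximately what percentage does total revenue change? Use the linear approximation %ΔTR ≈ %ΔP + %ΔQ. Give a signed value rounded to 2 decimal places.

%ΔQ ≈ Ed × %ΔP = (-1.5) × (+13%) = -19.5000%
%ΔTR ≈ %ΔP + %ΔQ = (+13%) + (-19.5000%) = -6.5000%

-6.50%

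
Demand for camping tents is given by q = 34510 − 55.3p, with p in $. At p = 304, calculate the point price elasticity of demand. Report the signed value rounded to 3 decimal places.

dq/dp = −55.3. At p = 304, q = 34510 − 55.3(304) = 17698.8.
Ed = (dq/dp)·(p/q) = −55.3 × (304/17698.8) = -0.94984…

-0.950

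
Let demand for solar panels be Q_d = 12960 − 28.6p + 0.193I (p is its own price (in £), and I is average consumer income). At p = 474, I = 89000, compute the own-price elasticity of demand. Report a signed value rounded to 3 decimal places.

At the given values, Q_d = 12960 − 28.6(474) + 0.193(89000) = 16580.6.
∂Q_d/∂p = −28.6.
E = (-28.6) × (474/16580.6) = -0.81760…

-0.818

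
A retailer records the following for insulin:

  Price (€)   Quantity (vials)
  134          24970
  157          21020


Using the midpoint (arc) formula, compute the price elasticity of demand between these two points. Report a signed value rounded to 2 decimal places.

-1.09

%ΔQ = (21020 − 24970) / [(24970 + 21020)/2] = -3950/22995 = -0.171776…
%ΔP = (157 − 134) / [(134 + 157)/2] = 23/145.5 = 0.158075…
Arc Ed = %ΔQ / %ΔP = (-3950/22995) / (23/145.5) = -1.0866…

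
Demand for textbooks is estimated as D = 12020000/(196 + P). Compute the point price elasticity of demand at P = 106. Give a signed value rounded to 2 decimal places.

dD/dP = −12020000/(196 + P)² = -131.792. At P = 106, D = 39801.3.
Ed = (dD/dP)·(P/D) = (-131.792) × (106/39801.3) = -0.3509…

-0.35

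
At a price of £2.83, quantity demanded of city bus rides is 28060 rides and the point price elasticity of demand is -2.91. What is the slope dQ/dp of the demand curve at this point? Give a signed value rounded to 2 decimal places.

Ed = (dQ/dp)·(p/Q) ⇒ dQ/dp = Ed·Q/p = (-2.91)·28060/2.83 = -28853.2155…

-28853.22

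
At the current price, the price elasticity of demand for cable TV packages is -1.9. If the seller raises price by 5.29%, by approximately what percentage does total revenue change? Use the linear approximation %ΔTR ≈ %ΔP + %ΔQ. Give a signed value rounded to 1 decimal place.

%ΔQ ≈ Ed × %ΔP = (-1.9) × (+5.29%) = -10.0510%
%ΔTR ≈ %ΔP + %ΔQ = (+5.29%) + (-10.0510%) = -4.7610%

-4.8%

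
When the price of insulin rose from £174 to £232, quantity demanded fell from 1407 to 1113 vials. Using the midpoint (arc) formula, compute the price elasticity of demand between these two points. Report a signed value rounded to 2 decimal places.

%ΔQ = (1113 − 1407) / [(1407 + 1113)/2] = -294/1260 = -0.233333…
%ΔP = (232 − 174) / [(174 + 232)/2] = 58/203 = 0.285714…
Arc Ed = %ΔQ / %ΔP = (-294/1260) / (58/203) = -0.8166…

-0.82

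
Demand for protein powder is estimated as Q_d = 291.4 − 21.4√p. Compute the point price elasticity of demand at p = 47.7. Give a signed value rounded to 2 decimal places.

dQ_d/dp = −21.4/(2√p) = -1.54926. At p = 47.7, Q_d = 143.601.
Ed = (dQ_d/dp)·(p/Q_d) = (-1.54926) × (47.7/143.601) = -0.5146…

-0.51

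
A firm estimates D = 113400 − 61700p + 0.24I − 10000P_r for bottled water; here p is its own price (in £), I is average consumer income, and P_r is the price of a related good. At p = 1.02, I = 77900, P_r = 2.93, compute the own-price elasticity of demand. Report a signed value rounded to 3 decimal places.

-1.579

At the given values, D = 113400 − 61700(1.02) + 0.24(77900) − 10000(2.93) = 39862.
∂D/∂p = −61700.
E = (-61700) × (1.02/39862) = -1.57879…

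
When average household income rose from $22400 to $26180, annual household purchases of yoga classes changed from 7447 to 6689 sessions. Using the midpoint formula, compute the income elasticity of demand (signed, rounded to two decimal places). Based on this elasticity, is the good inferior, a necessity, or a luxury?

%ΔQ = (6689 − 7447)/[( 7447 + 6689)/2] = -758/7068 = -0.107243…
%ΔIncome = (26180 − 22400)/[( 22400 + 26180)/2] = 3780/24290 = 0.155619…
E_income = (-758/7068) / (3780/24290) = -0.6891…
E_income < 0 ⇒ inferior good.

-0.69; inferior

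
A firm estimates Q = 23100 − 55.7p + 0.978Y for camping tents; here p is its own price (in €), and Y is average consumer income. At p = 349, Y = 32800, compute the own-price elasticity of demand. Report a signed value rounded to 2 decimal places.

-0.54

At the given values, Q = 23100 − 55.7(349) + 0.978(32800) = 35739.1.
∂Q/∂p = −55.7.
E = (-55.7) × (349/35739.1) = -0.5439…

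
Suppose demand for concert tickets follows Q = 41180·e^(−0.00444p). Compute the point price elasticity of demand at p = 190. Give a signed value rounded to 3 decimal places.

dQ/dp = −0.00444·Q = -78.65. At p = 190, Q = 17714.
Ed = (dQ/dp)·(p/Q) = (-78.65) × (190/17714) = -0.8436

-0.844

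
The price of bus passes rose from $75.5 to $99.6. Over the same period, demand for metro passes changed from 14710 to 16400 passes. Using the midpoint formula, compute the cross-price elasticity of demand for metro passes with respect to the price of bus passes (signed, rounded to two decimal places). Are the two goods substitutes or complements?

0.39; substitutes

%ΔQ_{metro passes} = (16400 − 14710)/avg = 1690/15555 = 0.108646…
%ΔP_{bus passes} = (99.6 − 75.5)/avg = 24.1/87.55 = 0.275271…
E_cross = (1690/15555) / (24.1/87.55) = 0.3946…
E_cross > 0 ⇒ the goods are substitutes.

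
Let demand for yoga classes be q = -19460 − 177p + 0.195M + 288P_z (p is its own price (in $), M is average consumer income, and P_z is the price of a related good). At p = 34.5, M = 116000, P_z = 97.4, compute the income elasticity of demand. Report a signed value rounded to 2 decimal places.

0.90

At the given values, q = -19460 − 177(34.5) + 0.195(116000) + 288(97.4) = 25104.7.
∂q/∂M = 0.195.
E = (0.195) × (116000/25104.7) = 0.9010…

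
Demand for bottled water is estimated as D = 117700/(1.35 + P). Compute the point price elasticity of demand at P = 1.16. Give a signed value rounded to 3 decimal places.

dD/dP = −117700/(1.35 + P)² = -18682.2. At P = 1.16, D = 46892.4.
Ed = (dD/dP)·(P/D) = (-18682.2) × (1.16/46892.4) = -0.46215…

-0.462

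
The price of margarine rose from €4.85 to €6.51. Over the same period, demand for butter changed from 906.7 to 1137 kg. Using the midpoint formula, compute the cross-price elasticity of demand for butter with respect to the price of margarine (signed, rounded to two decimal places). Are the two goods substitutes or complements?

0.77; substitutes

%ΔQ_{butter} = (1137 − 906.7)/avg = 230.3/1021.85 = 0.225375…
%ΔP_{margarine} = (6.51 − 4.85)/avg = 1.66/5.68 = 0.292253…
E_cross = (230.3/1021.85) / (1.66/5.68) = 0.7711…
E_cross > 0 ⇒ the goods are substitutes.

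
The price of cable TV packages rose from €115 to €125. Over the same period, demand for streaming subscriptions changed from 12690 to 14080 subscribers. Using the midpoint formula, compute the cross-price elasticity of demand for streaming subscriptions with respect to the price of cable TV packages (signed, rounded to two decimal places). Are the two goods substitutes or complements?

1.25; substitutes

%ΔQ_{streaming subscriptions} = (14080 − 12690)/avg = 1390/13385 = 0.103847…
%ΔP_{cable TV packages} = (125 − 115)/avg = 10/120 = 0.083333…
E_cross = (1390/13385) / (10/120) = 1.2461…
E_cross > 0 ⇒ the goods are substitutes.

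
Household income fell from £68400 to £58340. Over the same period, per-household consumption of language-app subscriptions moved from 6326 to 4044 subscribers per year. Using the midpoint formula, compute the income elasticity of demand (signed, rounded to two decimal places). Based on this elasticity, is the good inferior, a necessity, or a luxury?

%ΔQ = (4044 − 6326)/[( 6326 + 4044)/2] = -2282/5185 = -0.440115…
%ΔIncome = (58340 − 68400)/[( 68400 + 58340)/2] = -10060/63370 = -0.158750…
E_income = (-2282/5185) / (-10060/63370) = 2.7723…
E_income > 1 ⇒ normal good, luxury.

2.77; luxury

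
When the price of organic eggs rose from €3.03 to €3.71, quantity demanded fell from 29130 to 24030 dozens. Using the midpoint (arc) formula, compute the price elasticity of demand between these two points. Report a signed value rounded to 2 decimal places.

-0.95

%ΔQ = (24030 − 29130) / [(29130 + 24030)/2] = -5100/26580 = -0.191873…
%ΔP = (3.71 − 3.03) / [(3.03 + 3.71)/2] = 0.68/3.37 = 0.201780…
Arc Ed = %ΔQ / %ΔP = (-5100/26580) / (0.68/3.37) = -0.9509…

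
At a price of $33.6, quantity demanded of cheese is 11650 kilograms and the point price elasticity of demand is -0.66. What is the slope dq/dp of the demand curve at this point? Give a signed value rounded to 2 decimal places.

Ed = (dq/dp)·(p/q) ⇒ dq/dp = Ed·q/p = (-0.66)·11650/33.6 = -228.8392…

-228.84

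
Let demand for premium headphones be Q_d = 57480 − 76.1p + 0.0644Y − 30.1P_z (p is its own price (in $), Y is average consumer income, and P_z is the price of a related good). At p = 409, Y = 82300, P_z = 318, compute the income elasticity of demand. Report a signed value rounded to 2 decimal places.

At the given values, Q_d = 57480 − 76.1(409) + 0.0644(82300) − 30.1(318) = 22083.42.
∂Q_d/∂Y = 0.0644.
E = (0.0644) × (82300/22083.42) = 0.2400…

0.24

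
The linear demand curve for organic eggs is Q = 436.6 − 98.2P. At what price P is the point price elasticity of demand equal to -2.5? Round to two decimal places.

Ed = −98.2P/(436.6 − 98.2P). Set this equal to -2.5:
98.2P = 2.5·(436.6 − 98.2P) ⇒ 98.2P(1 + 2.5) = 2.5·436.6
P = 2.5·436.6 / (98.2·3.5) = 3.1757…

3.18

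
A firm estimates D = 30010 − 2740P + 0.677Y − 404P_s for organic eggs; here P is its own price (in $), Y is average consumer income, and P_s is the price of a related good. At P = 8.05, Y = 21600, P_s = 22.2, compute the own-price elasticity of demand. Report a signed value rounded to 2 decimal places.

At the given values, D = 30010 − 2740(8.05) + 0.677(21600) − 404(22.2) = 13607.4.
∂D/∂P = −2740.
E = (-2740) × (8.05/13607.4) = -1.6209…

-1.62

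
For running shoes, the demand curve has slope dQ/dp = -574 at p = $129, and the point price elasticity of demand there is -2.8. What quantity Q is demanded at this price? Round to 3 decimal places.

Ed = (dQ/dp)·(p/Q) ⇒ Q = (dQ/dp)·p/Ed = (-574)·129/(-2.8) = 26445

26445.000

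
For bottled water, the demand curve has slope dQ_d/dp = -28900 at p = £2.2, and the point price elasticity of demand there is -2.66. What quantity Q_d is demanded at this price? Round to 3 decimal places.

23902.256

Ed = (dQ_d/dp)·(p/Q_d) ⇒ Q_d = (dQ_d/dp)·p/Ed = (-28900)·2.2/(-2.66) = 23902.25563…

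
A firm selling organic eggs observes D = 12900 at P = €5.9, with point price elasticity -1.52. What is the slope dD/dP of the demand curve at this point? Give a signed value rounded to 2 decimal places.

Ed = (dD/dP)·(P/D) ⇒ dD/dP = Ed·D/P = (-1.52)·12900/5.9 = -3323.3898…

-3323.39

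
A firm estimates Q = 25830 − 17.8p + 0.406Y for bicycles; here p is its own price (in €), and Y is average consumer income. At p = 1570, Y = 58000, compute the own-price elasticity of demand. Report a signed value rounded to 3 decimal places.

At the given values, Q = 25830 − 17.8(1570) + 0.406(58000) = 21432.
∂Q/∂p = −17.8.
E = (-17.8) × (1570/21432) = -1.30393…

-1.304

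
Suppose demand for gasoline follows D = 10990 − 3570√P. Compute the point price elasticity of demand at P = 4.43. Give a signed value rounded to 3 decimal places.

dD/dP = −3570/(2√P) = -848.079. At P = 4.43, D = 3476.02.
Ed = (dD/dP)·(P/D) = (-848.079) × (4.43/3476.02) = -1.08083…

-1.081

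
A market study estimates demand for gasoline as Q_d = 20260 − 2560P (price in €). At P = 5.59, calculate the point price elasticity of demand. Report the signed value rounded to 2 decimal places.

dQ_d/dP = −2560. At P = 5.59, Q_d = 20260 − 2560(5.59) = 5949.6.
Ed = (dQ_d/dP)·(P/Q_d) = −2560 × (5.59/5949.6) = -2.4052…

-2.41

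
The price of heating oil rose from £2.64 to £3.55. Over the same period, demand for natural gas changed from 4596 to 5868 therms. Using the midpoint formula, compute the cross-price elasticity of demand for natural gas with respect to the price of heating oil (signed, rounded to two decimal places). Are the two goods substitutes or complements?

%ΔQ_{natural gas} = (5868 − 4596)/avg = 1272/5232 = 0.243119…
%ΔP_{heating oil} = (3.55 − 2.64)/avg = 0.91/3.095 = 0.294022…
E_cross = (1272/5232) / (0.91/3.095) = 0.8268…
E_cross > 0 ⇒ the goods are substitutes.

0.83; substitutes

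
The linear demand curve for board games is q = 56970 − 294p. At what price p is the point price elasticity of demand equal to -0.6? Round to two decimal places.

72.67

Ed = −294p/(56970 − 294p). Set this equal to -0.6:
294p = 0.6·(56970 − 294p) ⇒ 294p(1 + 0.6) = 0.6·56970
p = 0.6·56970 / (294·1.6) = 72.6658…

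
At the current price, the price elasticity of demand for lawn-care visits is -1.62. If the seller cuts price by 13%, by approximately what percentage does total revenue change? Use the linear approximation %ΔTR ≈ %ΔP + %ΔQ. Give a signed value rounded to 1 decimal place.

+8.1%

%ΔQ ≈ Ed × %ΔP = (-1.62) × (-13%) = +21.0600%
%ΔTR ≈ %ΔP + %ΔQ = (-13%) + (+21.0600%) = +8.0600%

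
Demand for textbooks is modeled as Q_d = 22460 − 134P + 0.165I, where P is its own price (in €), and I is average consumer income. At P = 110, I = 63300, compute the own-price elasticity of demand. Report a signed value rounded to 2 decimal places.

At the given values, Q_d = 22460 − 134(110) + 0.165(63300) = 18164.5.
∂Q_d/∂P = −134.
E = (-134) × (110/18164.5) = -0.8114…

-0.81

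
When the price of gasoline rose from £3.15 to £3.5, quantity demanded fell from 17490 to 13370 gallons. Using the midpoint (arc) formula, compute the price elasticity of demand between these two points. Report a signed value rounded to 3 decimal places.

%ΔQ = (13370 − 17490) / [(17490 + 13370)/2] = -4120/15430 = -0.267012…
%ΔP = (3.5 − 3.15) / [(3.15 + 3.5)/2] = 0.35/3.325 = 0.105263…
Arc Ed = %ΔQ / %ΔP = (-4120/15430) / (0.35/3.325) = -2.53661…

-2.537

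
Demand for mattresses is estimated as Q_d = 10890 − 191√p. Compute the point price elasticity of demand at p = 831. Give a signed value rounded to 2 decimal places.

-0.51

dQ_d/dp = −191/(2√p) = -3.31286. At p = 831, Q_d = 5384.03.
Ed = (dQ_d/dp)·(p/Q_d) = (-3.31286) × (831/5384.03) = -0.5113…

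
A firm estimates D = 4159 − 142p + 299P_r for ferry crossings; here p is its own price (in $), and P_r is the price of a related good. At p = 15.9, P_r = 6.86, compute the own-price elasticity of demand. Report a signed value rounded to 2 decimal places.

-0.57

At the given values, D = 4159 − 142(15.9) + 299(6.86) = 3952.34.
∂D/∂p = −142.
E = (-142) × (15.9/3952.34) = -0.5712…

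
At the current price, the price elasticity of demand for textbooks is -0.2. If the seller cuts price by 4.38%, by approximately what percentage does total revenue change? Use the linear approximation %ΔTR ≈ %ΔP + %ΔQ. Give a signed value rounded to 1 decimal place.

%ΔQ ≈ Ed × %ΔP = (-0.2) × (-4.38%) = +0.8760%
%ΔTR ≈ %ΔP + %ΔQ = (-4.38%) + (+0.8760%) = -3.5040%

-3.5%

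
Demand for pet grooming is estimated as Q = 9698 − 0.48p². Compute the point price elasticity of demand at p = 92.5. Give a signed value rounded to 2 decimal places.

-1.47

dQ/dp = −2·0.48·p = -88.8. At p = 92.5, Q = 5591.
Ed = (dQ/dp)·(p/Q) = (-88.8) × (92.5/5591) = -1.4691…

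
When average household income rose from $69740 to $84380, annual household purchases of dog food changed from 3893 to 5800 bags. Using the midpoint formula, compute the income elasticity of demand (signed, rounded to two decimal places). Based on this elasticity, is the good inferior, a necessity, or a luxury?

%ΔQ = (5800 − 3893)/[( 3893 + 5800)/2] = 1907/4846.5 = 0.393479…
%ΔIncome = (84380 − 69740)/[( 69740 + 84380)/2] = 14640/77060 = 0.189981…
E_income = (1907/4846.5) / (14640/77060) = 2.0711…
E_income > 1 ⇒ normal good, luxury.

2.07; luxury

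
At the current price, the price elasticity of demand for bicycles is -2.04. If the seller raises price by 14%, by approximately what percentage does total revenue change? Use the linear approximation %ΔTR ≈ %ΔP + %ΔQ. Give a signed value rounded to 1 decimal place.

%ΔQ ≈ Ed × %ΔP = (-2.04) × (+14%) = -28.5600%
%ΔTR ≈ %ΔP + %ΔQ = (+14%) + (-28.5600%) = -14.5600%

-14.6%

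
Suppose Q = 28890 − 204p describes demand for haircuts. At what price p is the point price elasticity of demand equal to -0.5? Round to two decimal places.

Ed = −204p/(28890 − 204p). Set this equal to -0.5:
204p = 0.5·(28890 − 204p) ⇒ 204p(1 + 0.5) = 0.5·28890
p = 0.5·28890 / (204·1.5) = 47.2058…

47.21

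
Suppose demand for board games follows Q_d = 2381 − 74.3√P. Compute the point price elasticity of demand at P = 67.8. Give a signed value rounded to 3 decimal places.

dQ_d/dP = −74.3/(2√P) = -4.51174. At P = 67.8, Q_d = 1769.21.
Ed = (dQ_d/dP)·(P/Q_d) = (-4.51174) × (67.8/1769.21) = -0.17289…

-0.173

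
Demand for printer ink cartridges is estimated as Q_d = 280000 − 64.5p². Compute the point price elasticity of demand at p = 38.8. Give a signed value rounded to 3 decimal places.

dQ_d/dp = −2·64.5·p = -5005.2. At p = 38.8, Q_d = 182899.12.
Ed = (dQ_d/dp)·(p/Q_d) = (-5005.2) × (38.8/182899.12) = -1.06179…

-1.062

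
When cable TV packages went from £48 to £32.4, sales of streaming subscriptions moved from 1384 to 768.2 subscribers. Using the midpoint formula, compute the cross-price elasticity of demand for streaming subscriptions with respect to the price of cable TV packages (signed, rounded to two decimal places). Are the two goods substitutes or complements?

%ΔQ_{streaming subscriptions} = (768.2 − 1384)/avg = -615.8/1076.1 = -0.572251…
%ΔP_{cable TV packages} = (32.4 − 48)/avg = -15.6/40.2 = -0.388059…
E_cross = (-615.8/1076.1) / (-15.6/40.2) = 1.4746…
E_cross > 0 ⇒ the goods are substitutes.

1.47; substitutes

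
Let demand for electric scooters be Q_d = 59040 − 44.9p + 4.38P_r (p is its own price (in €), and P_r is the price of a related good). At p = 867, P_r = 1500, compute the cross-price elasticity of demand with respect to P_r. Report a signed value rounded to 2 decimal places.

At the given values, Q_d = 59040 − 44.9(867) + 4.38(1500) = 26681.7.
∂Q_d/∂P_r = 4.38.
E = (4.38) × (1500/26681.7) = 0.2462…

0.25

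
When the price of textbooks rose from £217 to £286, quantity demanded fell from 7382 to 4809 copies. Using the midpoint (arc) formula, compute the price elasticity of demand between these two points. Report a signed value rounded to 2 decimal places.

-1.54

%ΔQ = (4809 − 7382) / [(7382 + 4809)/2] = -2573/6095.5 = -0.422114…
%ΔP = (286 − 217) / [(217 + 286)/2] = 69/251.5 = 0.274353…
Arc Ed = %ΔQ / %ΔP = (-2573/6095.5) / (69/251.5) = -1.5385…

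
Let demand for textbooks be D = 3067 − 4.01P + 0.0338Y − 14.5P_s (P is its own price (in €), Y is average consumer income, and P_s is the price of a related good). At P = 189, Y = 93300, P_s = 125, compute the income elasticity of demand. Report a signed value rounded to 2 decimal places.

0.86

At the given values, D = 3067 − 4.01(189) + 0.0338(93300) − 14.5(125) = 3650.15.
∂D/∂Y = 0.0338.
E = (0.0338) × (93300/3650.15) = 0.8639…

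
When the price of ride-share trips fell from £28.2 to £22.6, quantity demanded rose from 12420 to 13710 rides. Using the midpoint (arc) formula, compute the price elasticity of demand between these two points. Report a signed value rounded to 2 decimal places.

%ΔQ = (13710 − 12420) / [(12420 + 13710)/2] = 1290/13065 = 0.098737…
%ΔP = (22.6 − 28.2) / [(28.2 + 22.6)/2] = -5.6/25.4 = -0.220472…
Arc Ed = %ΔQ / %ΔP = (1290/13065) / (-5.6/25.4) = -0.4478…

-0.45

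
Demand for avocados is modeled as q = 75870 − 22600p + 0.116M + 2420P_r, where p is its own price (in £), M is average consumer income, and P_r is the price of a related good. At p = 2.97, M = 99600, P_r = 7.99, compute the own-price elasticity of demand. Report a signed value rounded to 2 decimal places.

-1.69

At the given values, q = 75870 − 22600(2.97) + 0.116(99600) + 2420(7.99) = 39637.4.
∂q/∂p = −22600.
E = (-22600) × (2.97/39637.4) = -1.6934…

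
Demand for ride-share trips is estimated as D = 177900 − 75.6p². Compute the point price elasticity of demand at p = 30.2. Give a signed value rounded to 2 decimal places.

-1.27

dD/dp = −2·75.6·p = -4566.24. At p = 30.2, D = 108949.776.
Ed = (dD/dp)·(p/D) = (-4566.24) × (30.2/108949.776) = -1.2657…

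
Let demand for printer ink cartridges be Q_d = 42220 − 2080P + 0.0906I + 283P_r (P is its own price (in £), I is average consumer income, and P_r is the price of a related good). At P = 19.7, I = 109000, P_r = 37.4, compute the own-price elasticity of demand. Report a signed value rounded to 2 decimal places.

At the given values, Q_d = 42220 − 2080(19.7) + 0.0906(109000) + 283(37.4) = 21703.6.
∂Q_d/∂P = −2080.
E = (-2080) × (19.7/21703.6) = -1.8879…

-1.89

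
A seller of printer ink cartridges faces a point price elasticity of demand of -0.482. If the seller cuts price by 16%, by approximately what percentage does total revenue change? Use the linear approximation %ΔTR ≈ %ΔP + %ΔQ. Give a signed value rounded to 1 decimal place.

%ΔQ ≈ Ed × %ΔP = (-0.482) × (-16%) = +7.7120%
%ΔTR ≈ %ΔP + %ΔQ = (-16%) + (+7.7120%) = -8.2880%

-8.3%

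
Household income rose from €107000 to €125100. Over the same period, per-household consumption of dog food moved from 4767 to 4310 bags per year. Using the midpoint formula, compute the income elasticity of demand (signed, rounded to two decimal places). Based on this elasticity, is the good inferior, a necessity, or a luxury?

-0.65; inferior

%ΔQ = (4310 − 4767)/[( 4767 + 4310)/2] = -457/4538.5 = -0.100694…
%ΔIncome = (125100 − 107000)/[( 107000 + 125100)/2] = 18100/116050 = 0.155967…
E_income = (-457/4538.5) / (18100/116050) = -0.6456…
E_income < 0 ⇒ inferior good.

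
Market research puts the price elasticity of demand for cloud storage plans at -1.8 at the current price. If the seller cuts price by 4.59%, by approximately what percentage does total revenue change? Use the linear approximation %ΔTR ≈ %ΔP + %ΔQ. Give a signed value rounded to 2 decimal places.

+3.67%

%ΔQ ≈ Ed × %ΔP = (-1.8) × (-4.59%) = +8.2620%
%ΔTR ≈ %ΔP + %ΔQ = (-4.59%) + (+8.2620%) = +3.6720%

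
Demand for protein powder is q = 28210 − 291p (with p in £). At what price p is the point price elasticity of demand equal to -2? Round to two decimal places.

64.63

Ed = −291p/(28210 − 291p). Set this equal to -2:
291p = 2·(28210 − 291p) ⇒ 291p(1 + 2) = 2·28210
p = 2·28210 / (291·3) = 64.6277…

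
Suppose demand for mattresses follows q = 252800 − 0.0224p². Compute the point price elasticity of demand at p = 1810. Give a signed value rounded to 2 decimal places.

dq/dp = −2·0.0224·p = -81.088. At p = 1810, q = 179415.36.
Ed = (dq/dp)·(p/q) = (-81.088) × (1810/179415.36) = -0.8180…

-0.82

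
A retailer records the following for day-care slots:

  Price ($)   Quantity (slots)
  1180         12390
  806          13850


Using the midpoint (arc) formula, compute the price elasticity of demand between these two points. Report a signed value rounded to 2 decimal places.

-0.30

%ΔQ = (13850 − 12390) / [(12390 + 13850)/2] = 1460/13120 = 0.111280…
%ΔP = (806 − 1180) / [(1180 + 806)/2] = -374/993 = -0.376636…
Arc Ed = %ΔQ / %ΔP = (1460/13120) / (-374/993) = -0.2954…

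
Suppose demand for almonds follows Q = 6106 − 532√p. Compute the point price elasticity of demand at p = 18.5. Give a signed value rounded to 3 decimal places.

dQ/dp = −532/(2√p) = -61.8437. At p = 18.5, Q = 3817.78.
Ed = (dQ/dp)·(p/Q) = (-61.8437) × (18.5/3817.78) = -0.29967…

-0.300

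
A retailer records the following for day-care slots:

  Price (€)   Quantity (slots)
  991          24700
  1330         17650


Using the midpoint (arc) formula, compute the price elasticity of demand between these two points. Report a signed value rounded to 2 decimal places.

-1.14

%ΔQ = (17650 − 24700) / [(24700 + 17650)/2] = -7050/21175 = -0.332939…
%ΔP = (1330 − 991) / [(991 + 1330)/2] = 339/1160.5 = 0.292115…
Arc Ed = %ΔQ / %ΔP = (-7050/21175) / (339/1160.5) = -1.1397…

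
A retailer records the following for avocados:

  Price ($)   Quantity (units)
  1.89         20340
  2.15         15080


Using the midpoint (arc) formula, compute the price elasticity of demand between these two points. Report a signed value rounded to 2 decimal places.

%ΔQ = (15080 − 20340) / [(20340 + 15080)/2] = -5260/17710 = -0.297007…
%ΔP = (2.15 − 1.89) / [(1.89 + 2.15)/2] = 0.26/2.02 = 0.128712…
Arc Ed = %ΔQ / %ΔP = (-5260/17710) / (0.26/2.02) = -2.3075…

-2.31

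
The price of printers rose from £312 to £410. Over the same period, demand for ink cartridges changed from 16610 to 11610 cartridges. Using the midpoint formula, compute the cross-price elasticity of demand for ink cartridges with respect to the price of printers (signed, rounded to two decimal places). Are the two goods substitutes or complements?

%ΔQ_{ink cartridges} = (11610 − 16610)/avg = -5000/14110 = -0.354358…
%ΔP_{printers} = (410 − 312)/avg = 98/361 = 0.271468…
E_cross = (-5000/14110) / (98/361) = -1.3053…
E_cross < 0 ⇒ the goods are complements.

-1.31; complements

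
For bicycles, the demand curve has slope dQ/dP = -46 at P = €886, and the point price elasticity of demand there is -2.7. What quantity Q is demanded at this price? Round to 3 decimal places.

Ed = (dQ/dP)·(P/Q) ⇒ Q = (dQ/dP)·P/Ed = (-46)·886/(-2.7) = 15094.81481…

15094.815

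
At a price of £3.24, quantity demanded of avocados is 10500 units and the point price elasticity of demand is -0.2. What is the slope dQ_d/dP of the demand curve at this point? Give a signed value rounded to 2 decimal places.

-648.15

Ed = (dQ_d/dP)·(P/Q_d) ⇒ dQ_d/dP = Ed·Q_d/P = (-0.2)·10500/3.24 = -648.1481…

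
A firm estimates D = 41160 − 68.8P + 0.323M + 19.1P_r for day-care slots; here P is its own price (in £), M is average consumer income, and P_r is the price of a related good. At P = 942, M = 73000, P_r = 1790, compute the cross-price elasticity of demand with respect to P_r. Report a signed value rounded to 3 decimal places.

1.002

At the given values, D = 41160 − 68.8(942) + 0.323(73000) + 19.1(1790) = 34118.4.
∂D/∂P_r = 19.1.
E = (19.1) × (1790/34118.4) = 1.00206…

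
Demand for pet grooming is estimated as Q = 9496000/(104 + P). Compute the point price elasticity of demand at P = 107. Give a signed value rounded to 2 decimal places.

dQ/dP = −9496000/(104 + P)² = -213.293. At P = 107, Q = 45004.7.
Ed = (dQ/dP)·(P/Q) = (-213.293) × (107/45004.7) = -0.5071…

-0.51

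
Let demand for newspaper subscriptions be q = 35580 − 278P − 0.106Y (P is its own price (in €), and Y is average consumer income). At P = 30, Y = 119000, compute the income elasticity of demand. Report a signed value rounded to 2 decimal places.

-0.86

At the given values, q = 35580 − 278(30) − 0.106(119000) = 14626.
∂q/∂Y = -0.106.
E = (-0.106) × (119000/14626) = -0.8624…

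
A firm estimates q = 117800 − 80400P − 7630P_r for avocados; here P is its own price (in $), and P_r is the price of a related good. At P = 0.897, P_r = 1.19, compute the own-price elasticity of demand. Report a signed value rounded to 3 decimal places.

At the given values, q = 117800 − 80400(0.897) − 7630(1.19) = 36601.5.
∂q/∂P = −80400.
E = (-80400) × (0.897/36601.5) = -1.97037…

-1.970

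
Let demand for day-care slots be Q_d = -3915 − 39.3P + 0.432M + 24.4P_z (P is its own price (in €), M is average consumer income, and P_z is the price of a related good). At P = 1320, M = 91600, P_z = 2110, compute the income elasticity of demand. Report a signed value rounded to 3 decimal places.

1.122

At the given values, Q_d = -3915 − 39.3(1320) + 0.432(91600) + 24.4(2110) = 35264.2.
∂Q_d/∂M = 0.432.
E = (0.432) × (91600/35264.2) = 1.12213…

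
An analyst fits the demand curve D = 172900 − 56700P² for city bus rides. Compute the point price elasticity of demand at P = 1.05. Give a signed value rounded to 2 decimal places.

-1.13

dD/dP = −2·56700·P = -119070. At P = 1.05, D = 110388.25.
Ed = (dD/dP)·(P/D) = (-119070) × (1.05/110388.25) = -1.1325…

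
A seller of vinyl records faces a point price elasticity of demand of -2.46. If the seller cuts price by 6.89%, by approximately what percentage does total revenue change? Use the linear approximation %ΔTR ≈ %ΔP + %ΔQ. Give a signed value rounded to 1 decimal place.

%ΔQ ≈ Ed × %ΔP = (-2.46) × (-6.89%) = +16.9494%
%ΔTR ≈ %ΔP + %ΔQ = (-6.89%) + (+16.9494%) = +10.0594%

+10.1%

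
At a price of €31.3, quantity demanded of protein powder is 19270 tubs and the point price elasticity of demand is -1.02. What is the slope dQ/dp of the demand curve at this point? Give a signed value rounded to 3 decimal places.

-627.968

Ed = (dQ/dp)·(p/Q) ⇒ dQ/dp = Ed·Q/p = (-1.02)·19270/31.3 = -627.96805…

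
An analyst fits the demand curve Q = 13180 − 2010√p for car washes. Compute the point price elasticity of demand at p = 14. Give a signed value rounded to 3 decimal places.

dQ/dp = −2010/(2√p) = -268.598. At p = 14, Q = 5659.27.
Ed = (dQ/dp)·(p/Q) = (-268.598) × (14/5659.27) = -0.66446…

-0.664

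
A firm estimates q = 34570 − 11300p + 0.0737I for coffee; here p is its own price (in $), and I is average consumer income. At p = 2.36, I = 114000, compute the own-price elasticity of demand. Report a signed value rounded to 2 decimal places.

At the given values, q = 34570 − 11300(2.36) + 0.0737(114000) = 16303.8.
∂q/∂p = −11300.
E = (-11300) × (2.36/16303.8) = -1.6356…

-1.64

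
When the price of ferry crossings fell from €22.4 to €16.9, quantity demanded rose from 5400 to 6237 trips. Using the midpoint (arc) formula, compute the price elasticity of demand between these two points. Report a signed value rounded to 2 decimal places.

%ΔQ = (6237 − 5400) / [(5400 + 6237)/2] = 837/5818.5 = 0.143851…
%ΔP = (16.9 − 22.4) / [(22.4 + 16.9)/2] = -5.5/19.65 = -0.279898…
Arc Ed = %ΔQ / %ΔP = (837/5818.5) / (-5.5/19.65) = -0.5139…

-0.51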